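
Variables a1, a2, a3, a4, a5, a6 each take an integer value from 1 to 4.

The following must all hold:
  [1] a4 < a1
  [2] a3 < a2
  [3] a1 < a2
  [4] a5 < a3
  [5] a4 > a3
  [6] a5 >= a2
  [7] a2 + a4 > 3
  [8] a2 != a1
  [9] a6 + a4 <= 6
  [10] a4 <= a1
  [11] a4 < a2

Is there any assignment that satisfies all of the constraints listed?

Constraints 1, 3, 4, 5, and 6 give a4 < a1, a1 < a2, a2 ≤ a5, a5 < a3, a3 < a4. Chaining: a4 < a1 < a2 ≤ a5 < a3 < a4, which forces a4 < a4 — impossible.

Unsatisfiable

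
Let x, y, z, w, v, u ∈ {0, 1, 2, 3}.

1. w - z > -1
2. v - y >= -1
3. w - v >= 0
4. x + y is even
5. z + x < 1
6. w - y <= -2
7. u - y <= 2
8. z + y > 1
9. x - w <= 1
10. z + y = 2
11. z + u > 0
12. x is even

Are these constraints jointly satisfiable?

Unsatisfiable

Constraints 2, 3, and 6 give y − w ≥ 2, w − v ≥ 0, v − y ≥ -1.
Adding all 3 inequalities: the left sides telescope to 0, and the right sides sum to 2 + 0 + (-1) = 1. So 0 ≥ 1, which is false.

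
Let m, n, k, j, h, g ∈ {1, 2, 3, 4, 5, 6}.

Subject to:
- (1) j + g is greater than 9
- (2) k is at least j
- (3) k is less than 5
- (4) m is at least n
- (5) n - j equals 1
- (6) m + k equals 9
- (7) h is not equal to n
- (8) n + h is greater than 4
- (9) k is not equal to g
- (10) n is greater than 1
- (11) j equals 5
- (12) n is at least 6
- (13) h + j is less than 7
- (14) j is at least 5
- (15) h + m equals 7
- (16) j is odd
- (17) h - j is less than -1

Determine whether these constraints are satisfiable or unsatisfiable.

From constraints 4 and 12: m ≥ n ≥ 6. From constraints 2 and 14: k ≥ j ≥ 5. Hence m + k ≥ 11. But constraint 6 requires m + k = 9, and 9 < 11. Contradiction.

Unsatisfiable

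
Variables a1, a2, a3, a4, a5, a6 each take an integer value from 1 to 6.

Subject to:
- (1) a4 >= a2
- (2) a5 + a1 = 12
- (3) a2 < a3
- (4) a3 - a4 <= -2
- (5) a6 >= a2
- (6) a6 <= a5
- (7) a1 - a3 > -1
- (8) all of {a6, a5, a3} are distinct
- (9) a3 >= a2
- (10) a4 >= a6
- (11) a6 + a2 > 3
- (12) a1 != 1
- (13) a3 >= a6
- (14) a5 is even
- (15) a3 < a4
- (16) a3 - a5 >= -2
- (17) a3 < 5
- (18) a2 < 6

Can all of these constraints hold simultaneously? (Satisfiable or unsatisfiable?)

Satisfiable

The assignment a1 = 6, a2 = 2, a3 = 4, a4 = 6, a5 = 6, a6 = 2 works:
  constraint 2 holds since a5 + a1 = 12.
  constraint 4 holds since a3 - a4 = -2.
The rest check out directly.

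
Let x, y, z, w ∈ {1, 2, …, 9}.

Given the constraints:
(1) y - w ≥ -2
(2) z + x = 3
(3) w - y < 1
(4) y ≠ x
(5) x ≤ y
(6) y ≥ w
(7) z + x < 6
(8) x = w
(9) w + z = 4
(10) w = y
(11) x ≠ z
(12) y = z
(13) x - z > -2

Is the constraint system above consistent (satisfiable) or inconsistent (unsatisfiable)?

From constraints 8, 10, and 12, x = w = y = z, so x = z. But constraint 11 says x ≠ z. Contradiction.

Unsatisfiable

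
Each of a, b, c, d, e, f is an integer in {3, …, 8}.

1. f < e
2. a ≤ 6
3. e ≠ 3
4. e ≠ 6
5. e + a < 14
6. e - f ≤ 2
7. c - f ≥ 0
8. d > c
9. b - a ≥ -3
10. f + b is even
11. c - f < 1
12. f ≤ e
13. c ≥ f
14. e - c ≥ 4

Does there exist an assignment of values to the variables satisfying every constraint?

Unsatisfiable

Constraints 6, 7, and 14 give f − e ≥ -2, e − c ≥ 4, c − f ≥ 0.
Adding all 3 inequalities: the left sides telescope to 0, and the right sides sum to (-2) + 4 + 0 = 2. So 0 ≥ 2, which is false.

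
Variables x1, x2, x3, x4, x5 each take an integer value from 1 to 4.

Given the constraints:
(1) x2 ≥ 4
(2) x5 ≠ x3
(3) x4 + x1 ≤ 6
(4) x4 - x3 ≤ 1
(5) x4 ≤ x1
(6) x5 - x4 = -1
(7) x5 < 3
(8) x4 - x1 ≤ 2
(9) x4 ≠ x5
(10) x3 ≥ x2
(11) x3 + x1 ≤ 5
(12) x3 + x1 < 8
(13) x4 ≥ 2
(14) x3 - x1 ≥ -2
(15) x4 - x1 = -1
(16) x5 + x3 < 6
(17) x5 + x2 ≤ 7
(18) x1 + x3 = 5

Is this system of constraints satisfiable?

Unsatisfiable

From constraints 5 and 13: x1 ≥ x4 ≥ 2. From constraints 1 and 10: x3 ≥ x2 ≥ 4. Hence x1 + x3 ≥ 6. But constraint 18 requires x1 + x3 = 5, and 5 < 6. Contradiction.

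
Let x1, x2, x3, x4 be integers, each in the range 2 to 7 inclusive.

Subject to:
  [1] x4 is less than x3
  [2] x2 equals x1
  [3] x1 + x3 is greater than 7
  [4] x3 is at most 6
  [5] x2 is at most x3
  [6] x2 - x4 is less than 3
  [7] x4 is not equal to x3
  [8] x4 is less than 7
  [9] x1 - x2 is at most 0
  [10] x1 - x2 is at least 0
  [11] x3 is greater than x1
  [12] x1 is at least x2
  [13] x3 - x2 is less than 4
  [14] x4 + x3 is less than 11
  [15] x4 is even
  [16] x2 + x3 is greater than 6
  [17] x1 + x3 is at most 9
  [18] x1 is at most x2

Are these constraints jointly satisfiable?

Satisfiable

Take x1 = 3, x2 = 3, x3 = 6, x4 = 2. Then constraint 3: x1 + x3 = 9; constraint 6: x2 - x4 = 1, and every other listed constraint is also met.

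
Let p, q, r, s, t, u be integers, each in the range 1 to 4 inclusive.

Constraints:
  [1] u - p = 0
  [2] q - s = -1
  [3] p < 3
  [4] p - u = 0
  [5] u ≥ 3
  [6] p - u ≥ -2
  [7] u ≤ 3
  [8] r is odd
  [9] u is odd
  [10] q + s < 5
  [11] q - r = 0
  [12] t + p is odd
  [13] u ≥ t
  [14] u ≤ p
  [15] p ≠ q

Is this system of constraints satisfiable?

From constraints 5 and 14: p ≥ u and u ≥ 3, so p ≥ 3. From constraint 3: p ≤ 2. But 2 < 3, so no value of p works.

Unsatisfiable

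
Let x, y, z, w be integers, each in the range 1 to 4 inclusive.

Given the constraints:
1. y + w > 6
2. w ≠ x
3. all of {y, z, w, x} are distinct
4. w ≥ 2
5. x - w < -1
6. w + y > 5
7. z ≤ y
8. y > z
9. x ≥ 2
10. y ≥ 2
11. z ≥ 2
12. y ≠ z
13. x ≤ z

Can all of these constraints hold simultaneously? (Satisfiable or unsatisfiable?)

Constraints 4, 9, 10, and 11 confine each of y, z, w, x to the 3 values {2, …, 4} (the domain already gives each ≤ 4).
Constraint 3 requires all 4 of them to be distinct, but only 3 values are available — impossible by the pigeonhole principle.

Unsatisfiable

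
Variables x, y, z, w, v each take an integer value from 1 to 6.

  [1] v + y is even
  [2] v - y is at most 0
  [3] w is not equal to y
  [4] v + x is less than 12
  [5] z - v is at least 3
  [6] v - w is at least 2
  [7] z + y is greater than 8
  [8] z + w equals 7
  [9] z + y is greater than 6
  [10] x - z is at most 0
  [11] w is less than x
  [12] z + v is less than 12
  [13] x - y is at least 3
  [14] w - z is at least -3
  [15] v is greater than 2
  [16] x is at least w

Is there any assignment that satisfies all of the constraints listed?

Unsatisfiable

Constraints 2, 6, 10, 13, and 14 give v − w ≥ 2, w − z ≥ -3, z − x ≥ 0, x − y ≥ 3, y − v ≥ 0.
Adding all 5 inequalities: the left sides telescope to 0, and the right sides sum to 2 + (-3) + 0 + 3 + 0 = 2. So 0 ≥ 2, which is false.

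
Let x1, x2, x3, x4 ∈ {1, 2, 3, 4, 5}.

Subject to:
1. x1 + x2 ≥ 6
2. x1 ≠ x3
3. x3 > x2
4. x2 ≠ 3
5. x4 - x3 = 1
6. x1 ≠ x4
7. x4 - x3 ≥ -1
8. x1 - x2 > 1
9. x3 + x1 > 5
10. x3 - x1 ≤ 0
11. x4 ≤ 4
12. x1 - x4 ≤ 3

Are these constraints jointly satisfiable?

Satisfiable

Setting (x1, x2, x3, x4) = (5, 1, 3, 4) satisfies everything: constraint 1: x1 + x2 = 6; constraint 5: x4 - x3 = 1, and the others follow.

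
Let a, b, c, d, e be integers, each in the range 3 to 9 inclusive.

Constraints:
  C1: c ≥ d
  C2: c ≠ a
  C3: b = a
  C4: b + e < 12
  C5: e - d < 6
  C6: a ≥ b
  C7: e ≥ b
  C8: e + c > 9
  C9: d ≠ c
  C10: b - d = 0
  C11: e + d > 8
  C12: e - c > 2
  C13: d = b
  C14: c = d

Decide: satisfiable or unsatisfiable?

From constraints 3, 13, and 14, c = d = b = a, so c = a. But constraint 2 says c ≠ a. Contradiction.

Unsatisfiable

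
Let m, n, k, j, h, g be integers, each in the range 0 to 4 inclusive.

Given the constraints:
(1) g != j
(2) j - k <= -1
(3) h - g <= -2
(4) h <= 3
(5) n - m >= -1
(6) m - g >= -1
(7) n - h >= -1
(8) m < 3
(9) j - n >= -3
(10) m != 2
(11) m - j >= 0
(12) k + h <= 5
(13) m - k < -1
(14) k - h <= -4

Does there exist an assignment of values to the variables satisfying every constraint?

Unsatisfiable

Constraints 2, 3, 5, 6, 9, and 14 give k − j ≥ 1, j − n ≥ -3, n − m ≥ -1, m − g ≥ -1, g − h ≥ 2, h − k ≥ 4.
Adding all 6 inequalities: the left sides telescope to 0, and the right sides sum to 1 + (-3) + (-1) + (-1) + 2 + 4 = 2. So 0 ≥ 2, which is false.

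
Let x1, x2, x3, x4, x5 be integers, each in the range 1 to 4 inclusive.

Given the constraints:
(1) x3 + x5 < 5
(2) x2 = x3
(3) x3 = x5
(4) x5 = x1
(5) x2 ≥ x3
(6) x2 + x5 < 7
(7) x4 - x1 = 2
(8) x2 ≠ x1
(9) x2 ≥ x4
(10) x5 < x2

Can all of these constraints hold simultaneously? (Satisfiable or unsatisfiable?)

Unsatisfiable

From constraints 2, 3, and 4, x2 = x3 = x5 = x1, so x2 = x1. But constraint 8 says x2 ≠ x1. Contradiction.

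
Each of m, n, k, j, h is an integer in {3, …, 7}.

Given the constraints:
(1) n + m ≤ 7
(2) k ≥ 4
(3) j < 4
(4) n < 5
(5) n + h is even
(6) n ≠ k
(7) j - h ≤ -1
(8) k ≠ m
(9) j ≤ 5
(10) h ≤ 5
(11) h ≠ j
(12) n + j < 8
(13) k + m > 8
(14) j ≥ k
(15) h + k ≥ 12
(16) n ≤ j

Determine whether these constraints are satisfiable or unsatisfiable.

From constraint 10: h ≤ 5. From constraints 9 and 14: k ≤ j ≤ 5. Hence h + k ≤ 10. But constraint 15 requires h + k ≥ 12, and 12 > 10. Contradiction.

Unsatisfiable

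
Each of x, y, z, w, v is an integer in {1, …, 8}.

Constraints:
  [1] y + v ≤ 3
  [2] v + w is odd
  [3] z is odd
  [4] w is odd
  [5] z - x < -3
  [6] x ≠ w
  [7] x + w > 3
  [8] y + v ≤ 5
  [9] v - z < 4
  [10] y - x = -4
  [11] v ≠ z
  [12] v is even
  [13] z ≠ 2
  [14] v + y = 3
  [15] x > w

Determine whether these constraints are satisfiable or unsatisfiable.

Take x = 5, y = 1, z = 1, w = 1, v = 2. Then constraint 1: y + v = 3; constraint 5: z - x = -4; constraint 7: x + w = 6, and every other listed constraint is also met.

Satisfiable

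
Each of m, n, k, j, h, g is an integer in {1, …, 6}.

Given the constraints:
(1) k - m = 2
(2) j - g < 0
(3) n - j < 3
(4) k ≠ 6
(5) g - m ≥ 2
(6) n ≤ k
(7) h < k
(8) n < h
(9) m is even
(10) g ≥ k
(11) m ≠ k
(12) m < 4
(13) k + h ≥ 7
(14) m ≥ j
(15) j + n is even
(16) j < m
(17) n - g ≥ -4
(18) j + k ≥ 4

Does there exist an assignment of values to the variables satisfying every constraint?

Satisfiable

One satisfying assignment is m = 2, n = 1, k = 4, j = 1, h = 3, g = 4.
For the less obvious constraints — constraint 1: k - m = 2; constraint 2: j - g = -3; constraint 3: n - j = 0 — and the others hold by inspection.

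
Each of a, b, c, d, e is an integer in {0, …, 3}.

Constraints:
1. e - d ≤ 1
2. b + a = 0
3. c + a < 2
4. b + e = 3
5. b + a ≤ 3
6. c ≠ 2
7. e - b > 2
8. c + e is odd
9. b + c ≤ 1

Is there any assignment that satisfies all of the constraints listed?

The assignment a = 0, b = 0, c = 0, d = 2, e = 3 works:
  constraint 1 holds since e - d = 1.
  constraint 2 holds since b + a = 0.
The rest check out directly.

Satisfiable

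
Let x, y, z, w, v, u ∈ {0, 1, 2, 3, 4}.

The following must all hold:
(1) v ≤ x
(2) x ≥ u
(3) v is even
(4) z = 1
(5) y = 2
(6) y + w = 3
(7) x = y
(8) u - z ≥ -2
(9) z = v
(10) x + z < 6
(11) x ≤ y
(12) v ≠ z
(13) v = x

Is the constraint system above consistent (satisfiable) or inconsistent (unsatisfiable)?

Constraint 4 fixes z = 1 and constraint 5 fixes y = 2. Constraints 7, 9, and 13 give z = v = x = y, so z = y. But 1 ≠ 2 — contradiction.

Unsatisfiable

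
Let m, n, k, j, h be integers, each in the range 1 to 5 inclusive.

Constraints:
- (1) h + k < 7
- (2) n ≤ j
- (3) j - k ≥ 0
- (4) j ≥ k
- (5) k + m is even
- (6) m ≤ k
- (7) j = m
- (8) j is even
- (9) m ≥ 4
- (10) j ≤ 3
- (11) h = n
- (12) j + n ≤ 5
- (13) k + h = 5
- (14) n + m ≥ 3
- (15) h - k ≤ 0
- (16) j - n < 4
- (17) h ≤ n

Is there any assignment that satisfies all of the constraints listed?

Unsatisfiable

From constraints 6 and 9: k ≥ m and m ≥ 4, so k ≥ 4. From constraints 4 and 10: k ≤ j and j ≤ 3, so k ≤ 3. But 3 < 4, so no value of k works.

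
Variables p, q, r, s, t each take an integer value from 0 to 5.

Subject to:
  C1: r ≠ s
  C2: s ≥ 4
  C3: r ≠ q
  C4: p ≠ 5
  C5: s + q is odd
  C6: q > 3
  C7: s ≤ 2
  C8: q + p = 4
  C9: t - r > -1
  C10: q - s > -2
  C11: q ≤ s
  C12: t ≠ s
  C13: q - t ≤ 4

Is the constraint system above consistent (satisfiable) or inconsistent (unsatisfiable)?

From constraint 6: q ≥ 4. From constraints 7 and 11: q ≤ s and s ≤ 2, so q ≤ 2. But 2 < 4, so no value of q works.

Unsatisfiable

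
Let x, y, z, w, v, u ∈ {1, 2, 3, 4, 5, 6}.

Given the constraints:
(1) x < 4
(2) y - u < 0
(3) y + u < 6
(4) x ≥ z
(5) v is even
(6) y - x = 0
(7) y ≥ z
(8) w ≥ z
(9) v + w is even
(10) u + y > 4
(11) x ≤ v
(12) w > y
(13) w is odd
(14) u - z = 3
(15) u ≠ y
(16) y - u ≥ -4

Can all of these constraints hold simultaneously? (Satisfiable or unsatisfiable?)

Unsatisfiable

Constraint 5 makes v even and constraint 13 makes w odd, so v + w must be odd. Constraint 9 says v + w is even — contradiction.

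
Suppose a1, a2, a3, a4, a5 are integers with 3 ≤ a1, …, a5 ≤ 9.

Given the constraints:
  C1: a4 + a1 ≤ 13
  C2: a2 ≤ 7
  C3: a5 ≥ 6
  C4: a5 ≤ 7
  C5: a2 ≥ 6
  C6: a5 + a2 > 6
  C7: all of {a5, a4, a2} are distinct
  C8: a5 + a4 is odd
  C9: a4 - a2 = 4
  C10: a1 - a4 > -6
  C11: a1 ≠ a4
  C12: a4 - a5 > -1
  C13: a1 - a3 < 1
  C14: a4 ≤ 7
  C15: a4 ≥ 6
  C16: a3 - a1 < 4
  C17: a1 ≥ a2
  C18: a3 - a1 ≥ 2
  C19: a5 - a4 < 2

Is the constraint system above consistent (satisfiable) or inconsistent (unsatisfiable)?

Unsatisfiable

Constraints 2, 3, 4, 5, 14, and 15 confine each of a5, a4, a2 to the 2 values {6, 7}.
Constraint 7 requires all 3 of them to be distinct, but only 2 values are available — impossible by the pigeonhole principle.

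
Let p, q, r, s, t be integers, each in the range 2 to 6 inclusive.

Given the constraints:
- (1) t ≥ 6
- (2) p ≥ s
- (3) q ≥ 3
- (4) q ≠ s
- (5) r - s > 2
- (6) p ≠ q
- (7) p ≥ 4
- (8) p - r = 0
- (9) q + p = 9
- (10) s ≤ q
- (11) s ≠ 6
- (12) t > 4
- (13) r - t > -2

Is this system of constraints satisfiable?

Satisfiable

Setting (p, q, r, s, t) = (5, 4, 5, 2, 6) satisfies everything: constraint 5: r - s = 3; constraint 8: p - r = 0; constraint 9: q + p = 9, and the others follow.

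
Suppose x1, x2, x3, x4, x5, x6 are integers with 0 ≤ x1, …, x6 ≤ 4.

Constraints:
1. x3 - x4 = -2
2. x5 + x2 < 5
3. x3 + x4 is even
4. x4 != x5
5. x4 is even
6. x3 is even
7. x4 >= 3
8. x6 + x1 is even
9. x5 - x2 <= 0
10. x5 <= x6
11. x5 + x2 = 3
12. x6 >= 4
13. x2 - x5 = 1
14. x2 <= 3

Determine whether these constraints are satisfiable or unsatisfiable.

Satisfiable

Take x1 = 0, x2 = 2, x3 = 2, x4 = 4, x5 = 1, x6 = 4. Then constraint 1: x3 - x4 = -2; constraint 2: x5 + x2 = 3; constraint 9: x5 - x2 = -1, and every other listed constraint is also met.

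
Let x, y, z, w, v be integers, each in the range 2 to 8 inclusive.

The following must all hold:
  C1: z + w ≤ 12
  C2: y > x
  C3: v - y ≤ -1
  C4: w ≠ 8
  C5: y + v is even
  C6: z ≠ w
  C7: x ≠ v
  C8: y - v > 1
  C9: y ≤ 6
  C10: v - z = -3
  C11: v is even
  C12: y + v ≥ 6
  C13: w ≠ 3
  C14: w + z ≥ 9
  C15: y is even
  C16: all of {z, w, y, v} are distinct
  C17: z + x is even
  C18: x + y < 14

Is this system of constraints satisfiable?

Satisfiable

One satisfying assignment is x = 5, y = 6, z = 5, w = 7, v = 2.
For the less obvious constraints — constraint 1: z + w = 12; constraint 3: v - y = -4 — and the others hold by inspection.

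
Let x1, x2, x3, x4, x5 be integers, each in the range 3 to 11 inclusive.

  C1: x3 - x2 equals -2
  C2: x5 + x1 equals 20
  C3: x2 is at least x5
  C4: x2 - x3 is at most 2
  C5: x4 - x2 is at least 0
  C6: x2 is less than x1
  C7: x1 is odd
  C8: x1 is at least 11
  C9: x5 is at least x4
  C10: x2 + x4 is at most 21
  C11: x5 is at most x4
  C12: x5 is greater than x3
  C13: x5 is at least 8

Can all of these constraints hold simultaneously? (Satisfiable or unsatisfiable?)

One satisfying assignment is x1 = 11, x2 = 9, x3 = 7, x4 = 9, x5 = 9.
For the less obvious constraints — constraint 1: x3 - x2 = -2; constraint 2: x5 + x1 = 20 — and the others hold by inspection.

Satisfiable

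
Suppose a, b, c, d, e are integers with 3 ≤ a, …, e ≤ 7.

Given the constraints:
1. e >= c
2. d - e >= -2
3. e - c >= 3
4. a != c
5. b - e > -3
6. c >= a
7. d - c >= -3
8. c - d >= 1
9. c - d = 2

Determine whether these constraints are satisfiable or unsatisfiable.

Constraints 2, 3, and 8 give c − d ≥ 1, d − e ≥ -2, e − c ≥ 3.
Adding all 3 inequalities: the left sides telescope to 0, and the right sides sum to 1 + (-2) + 3 = 2. So 0 ≥ 2, which is false.

Unsatisfiable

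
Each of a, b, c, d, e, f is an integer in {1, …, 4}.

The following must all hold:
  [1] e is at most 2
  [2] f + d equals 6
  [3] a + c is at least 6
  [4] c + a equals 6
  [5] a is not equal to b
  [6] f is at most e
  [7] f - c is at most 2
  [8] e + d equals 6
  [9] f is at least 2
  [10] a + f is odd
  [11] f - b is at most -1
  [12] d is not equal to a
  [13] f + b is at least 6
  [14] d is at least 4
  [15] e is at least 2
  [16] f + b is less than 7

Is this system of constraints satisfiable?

Satisfiable

Try a = 3, b = 4, c = 3, d = 4, e = 2, f = 2.
Check constraint 2: f + d = 6; constraint 3: a + c = 6; constraint 4: c + a = 6. The remaining constraints are straightforward to verify.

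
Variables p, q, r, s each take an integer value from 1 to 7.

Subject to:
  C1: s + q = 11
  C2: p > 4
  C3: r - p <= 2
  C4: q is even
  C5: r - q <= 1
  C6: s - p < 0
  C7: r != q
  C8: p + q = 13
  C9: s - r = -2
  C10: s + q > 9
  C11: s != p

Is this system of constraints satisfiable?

Satisfiable

One satisfying assignment is p = 7, q = 6, r = 7, s = 5.
For the less obvious constraints — constraint 1: s + q = 11; constraint 3: r - p = 0; constraint 5: r - q = 1 — and the others hold by inspection.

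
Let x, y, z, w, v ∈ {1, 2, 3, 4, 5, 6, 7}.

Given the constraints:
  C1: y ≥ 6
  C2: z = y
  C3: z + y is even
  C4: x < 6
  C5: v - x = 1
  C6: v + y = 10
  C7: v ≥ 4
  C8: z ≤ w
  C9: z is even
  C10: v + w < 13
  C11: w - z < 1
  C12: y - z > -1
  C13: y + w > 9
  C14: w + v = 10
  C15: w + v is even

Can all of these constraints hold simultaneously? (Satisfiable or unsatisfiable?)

One satisfying assignment is x = 3, y = 6, z = 6, w = 6, v = 4.
For the less obvious constraints — constraint 5: v - x = 1; constraint 6: v + y = 10; constraint 10: v + w = 10 — and the others hold by inspection.

Satisfiable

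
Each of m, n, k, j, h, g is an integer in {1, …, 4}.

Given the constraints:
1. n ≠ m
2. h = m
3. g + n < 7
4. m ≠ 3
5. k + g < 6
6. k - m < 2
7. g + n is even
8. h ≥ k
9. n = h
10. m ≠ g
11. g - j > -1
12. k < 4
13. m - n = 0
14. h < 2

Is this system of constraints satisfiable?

Unsatisfiable

From constraints 2 and 9, n = h = m, so n = m. But constraint 1 says n ≠ m. Contradiction.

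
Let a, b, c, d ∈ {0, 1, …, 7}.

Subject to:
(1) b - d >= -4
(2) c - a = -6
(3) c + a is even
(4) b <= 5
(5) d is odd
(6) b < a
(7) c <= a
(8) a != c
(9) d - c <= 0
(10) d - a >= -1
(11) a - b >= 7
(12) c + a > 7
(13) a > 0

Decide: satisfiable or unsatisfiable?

Unsatisfiable

Constraints 1, 10, and 11 give b − d ≥ -4, d − a ≥ -1, a − b ≥ 7.
Adding all 3 inequalities: the left sides telescope to 0, and the right sides sum to (-4) + (-1) + 7 = 2. So 0 ≥ 2, which is false.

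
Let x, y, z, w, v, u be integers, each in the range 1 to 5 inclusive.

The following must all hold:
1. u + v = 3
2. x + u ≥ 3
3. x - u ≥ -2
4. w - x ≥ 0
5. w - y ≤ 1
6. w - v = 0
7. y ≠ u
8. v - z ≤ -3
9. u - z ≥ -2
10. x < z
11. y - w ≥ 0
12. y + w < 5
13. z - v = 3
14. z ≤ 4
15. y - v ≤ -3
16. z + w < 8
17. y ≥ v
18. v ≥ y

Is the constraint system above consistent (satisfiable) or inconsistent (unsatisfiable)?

Constraints 3, 4, 8, 9, 11, and 15 give y − w ≥ 0, w − x ≥ 0, x − u ≥ -2, u − z ≥ -2, z − v ≥ 3, v − y ≥ 3.
Adding all 6 inequalities: the left sides telescope to 0, and the right sides sum to 0 + 0 + (-2) + (-2) + 3 + 3 = 2. So 0 ≥ 2, which is false.

Unsatisfiable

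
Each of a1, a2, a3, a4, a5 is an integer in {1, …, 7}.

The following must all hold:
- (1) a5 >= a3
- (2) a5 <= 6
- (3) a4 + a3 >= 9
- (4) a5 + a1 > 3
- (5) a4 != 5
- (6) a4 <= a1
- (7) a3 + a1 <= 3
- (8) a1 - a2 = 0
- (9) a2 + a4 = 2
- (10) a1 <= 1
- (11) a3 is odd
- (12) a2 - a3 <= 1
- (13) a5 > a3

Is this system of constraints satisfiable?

Unsatisfiable

From constraints 6 and 10: a4 ≤ a1 ≤ 1. From constraints 1 and 2: a3 ≤ a5 ≤ 6. Hence a4 + a3 ≤ 7. But constraint 3 requires a4 + a3 ≥ 9, and 9 > 7. Contradiction.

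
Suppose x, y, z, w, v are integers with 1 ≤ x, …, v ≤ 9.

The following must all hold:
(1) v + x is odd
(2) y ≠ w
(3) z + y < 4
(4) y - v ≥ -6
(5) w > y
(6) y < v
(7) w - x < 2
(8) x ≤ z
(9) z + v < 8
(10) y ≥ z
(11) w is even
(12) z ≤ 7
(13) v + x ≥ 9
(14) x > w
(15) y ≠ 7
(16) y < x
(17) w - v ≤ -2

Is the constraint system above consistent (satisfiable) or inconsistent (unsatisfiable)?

Constraints 5, 8, 10, and 14 give z ≤ y, y < w, w < x, x ≤ z. Chaining: z ≤ y < w < x ≤ z, which forces z < z — impossible.

Unsatisfiable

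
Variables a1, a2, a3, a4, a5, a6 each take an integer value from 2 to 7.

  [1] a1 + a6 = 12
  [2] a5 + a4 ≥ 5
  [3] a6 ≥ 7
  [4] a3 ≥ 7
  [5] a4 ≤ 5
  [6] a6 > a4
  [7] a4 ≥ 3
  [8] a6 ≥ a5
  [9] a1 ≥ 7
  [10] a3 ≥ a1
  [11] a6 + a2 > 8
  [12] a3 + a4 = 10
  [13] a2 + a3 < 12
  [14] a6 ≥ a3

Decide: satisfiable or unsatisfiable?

From constraint 9: a1 ≥ 7. From constraints 4 and 14: a6 ≥ a3 ≥ 7. Hence a1 + a6 ≥ 14. But constraint 1 requires a1 + a6 = 12, and 12 < 14. Contradiction.

Unsatisfiable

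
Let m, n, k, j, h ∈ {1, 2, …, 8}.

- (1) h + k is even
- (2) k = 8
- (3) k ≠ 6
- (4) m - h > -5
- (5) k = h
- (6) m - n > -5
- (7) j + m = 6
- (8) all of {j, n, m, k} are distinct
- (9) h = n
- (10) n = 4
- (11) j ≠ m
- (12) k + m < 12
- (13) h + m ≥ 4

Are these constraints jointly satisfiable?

Constraint 2 fixes k = 8 and constraint 10 fixes n = 4. Constraints 5 and 9 give k = h = n, so k = n. But 8 ≠ 4 — contradiction.

Unsatisfiable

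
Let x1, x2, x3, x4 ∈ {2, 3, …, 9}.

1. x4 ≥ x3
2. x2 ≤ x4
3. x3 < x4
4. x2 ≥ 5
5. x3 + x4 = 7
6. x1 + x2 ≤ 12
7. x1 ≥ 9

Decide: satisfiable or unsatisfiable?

From constraint 7: x1 ≥ 9. From constraint 4: x2 ≥ 5. Hence x1 + x2 ≥ 14. But constraint 6 requires x1 + x2 ≤ 12, and 12 < 14. Contradiction.

Unsatisfiable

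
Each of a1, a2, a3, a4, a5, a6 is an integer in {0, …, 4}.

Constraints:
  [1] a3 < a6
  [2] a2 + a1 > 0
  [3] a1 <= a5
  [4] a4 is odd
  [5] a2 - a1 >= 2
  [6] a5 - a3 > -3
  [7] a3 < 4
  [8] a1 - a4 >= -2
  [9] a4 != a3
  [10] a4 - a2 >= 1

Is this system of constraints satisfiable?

Unsatisfiable

Constraints 5, 8, and 10 give a2 − a1 ≥ 2, a1 − a4 ≥ -2, a4 − a2 ≥ 1.
Adding all 3 inequalities: the left sides telescope to 0, and the right sides sum to 2 + (-2) + 1 = 1. So 0 ≥ 1, which is false.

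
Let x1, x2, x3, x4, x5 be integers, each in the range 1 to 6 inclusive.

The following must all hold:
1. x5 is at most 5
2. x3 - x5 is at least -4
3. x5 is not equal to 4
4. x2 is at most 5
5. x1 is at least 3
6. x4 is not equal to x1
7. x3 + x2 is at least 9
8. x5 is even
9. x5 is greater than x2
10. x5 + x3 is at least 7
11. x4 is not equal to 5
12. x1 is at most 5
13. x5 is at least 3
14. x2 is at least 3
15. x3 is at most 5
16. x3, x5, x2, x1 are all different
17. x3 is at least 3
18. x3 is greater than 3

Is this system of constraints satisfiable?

Constraints 1, 4, 5, 12, 13, 14, 15, and 17 confine each of x3, x5, x2, x1 to the 3 values {3, …, 5}.
Constraint 16 requires all 4 of them to be distinct, but only 3 values are available — impossible by the pigeonhole principle.

Unsatisfiable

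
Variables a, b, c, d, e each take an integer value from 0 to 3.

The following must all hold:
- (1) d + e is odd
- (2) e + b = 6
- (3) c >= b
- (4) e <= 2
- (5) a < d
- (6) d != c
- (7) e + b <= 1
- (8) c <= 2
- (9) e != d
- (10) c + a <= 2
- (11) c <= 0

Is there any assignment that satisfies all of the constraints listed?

From constraint 4: e ≤ 2. From constraints 3 and 8: b ≤ c ≤ 2. Hence e + b ≤ 4. But constraint 2 requires e + b = 6, and 6 > 4. Contradiction.

Unsatisfiable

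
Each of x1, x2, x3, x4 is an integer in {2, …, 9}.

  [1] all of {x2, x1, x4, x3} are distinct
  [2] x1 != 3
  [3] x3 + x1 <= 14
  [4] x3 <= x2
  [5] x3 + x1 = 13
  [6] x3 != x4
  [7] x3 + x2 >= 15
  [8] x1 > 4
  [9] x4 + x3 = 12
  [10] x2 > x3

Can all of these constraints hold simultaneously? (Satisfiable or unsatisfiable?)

One satisfying assignment is x1 = 5, x2 = 9, x3 = 8, x4 = 4.
For the less obvious constraints — constraint 3: x3 + x1 = 13; constraint 5: x3 + x1 = 13; constraint 7: x3 + x2 = 17 — and the others hold by inspection.

Satisfiable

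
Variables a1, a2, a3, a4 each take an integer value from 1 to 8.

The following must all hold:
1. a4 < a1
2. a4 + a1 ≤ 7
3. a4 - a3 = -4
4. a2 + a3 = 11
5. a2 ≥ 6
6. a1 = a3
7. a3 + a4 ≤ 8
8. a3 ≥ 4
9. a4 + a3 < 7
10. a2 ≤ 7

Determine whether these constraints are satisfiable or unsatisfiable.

Satisfiable

Try a1 = 5, a2 = 6, a3 = 5, a4 = 1.
Check constraint 2: a4 + a1 = 6; constraint 3: a4 - a3 = -4. The remaining constraints are straightforward to verify.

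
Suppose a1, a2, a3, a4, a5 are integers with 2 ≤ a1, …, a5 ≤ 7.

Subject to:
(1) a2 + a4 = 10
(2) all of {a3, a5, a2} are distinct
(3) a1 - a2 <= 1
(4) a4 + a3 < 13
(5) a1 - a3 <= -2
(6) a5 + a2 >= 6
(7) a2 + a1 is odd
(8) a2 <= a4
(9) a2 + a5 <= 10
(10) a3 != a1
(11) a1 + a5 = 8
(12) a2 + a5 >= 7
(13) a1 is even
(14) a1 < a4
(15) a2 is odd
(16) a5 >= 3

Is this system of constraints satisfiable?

Take a1 = 2, a2 = 3, a3 = 5, a4 = 7, a5 = 6. Then constraint 1: a2 + a4 = 10; constraint 3: a1 - a2 = -1, and every other listed constraint is also met.

Satisfiable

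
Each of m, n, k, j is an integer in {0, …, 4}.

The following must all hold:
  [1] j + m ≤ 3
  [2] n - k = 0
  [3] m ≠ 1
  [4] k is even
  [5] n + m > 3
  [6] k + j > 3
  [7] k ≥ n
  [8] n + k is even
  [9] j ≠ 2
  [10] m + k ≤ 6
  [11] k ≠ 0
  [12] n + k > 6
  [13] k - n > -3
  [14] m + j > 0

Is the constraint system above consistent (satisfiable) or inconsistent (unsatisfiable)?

Satisfiable

One satisfying assignment is m = 2, n = 4, k = 4, j = 1.
For the less obvious constraints — constraint 1: j + m = 3; constraint 2: n - k = 0; constraint 5: n + m = 6 — and the others hold by inspection.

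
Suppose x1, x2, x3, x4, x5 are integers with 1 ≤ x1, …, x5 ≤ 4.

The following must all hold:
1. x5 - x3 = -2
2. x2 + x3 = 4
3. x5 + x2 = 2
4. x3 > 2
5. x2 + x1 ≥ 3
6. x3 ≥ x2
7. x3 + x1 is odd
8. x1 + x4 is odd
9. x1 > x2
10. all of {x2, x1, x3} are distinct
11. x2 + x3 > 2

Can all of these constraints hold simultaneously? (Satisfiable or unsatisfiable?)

The assignment x1 = 2, x2 = 1, x3 = 3, x4 = 1, x5 = 1 works:
  constraint 1 holds since x5 - x3 = -2.
  constraint 2 holds since x2 + x3 = 4.
  constraint 3 holds since x5 + x2 = 2.
The rest check out directly.

Satisfiable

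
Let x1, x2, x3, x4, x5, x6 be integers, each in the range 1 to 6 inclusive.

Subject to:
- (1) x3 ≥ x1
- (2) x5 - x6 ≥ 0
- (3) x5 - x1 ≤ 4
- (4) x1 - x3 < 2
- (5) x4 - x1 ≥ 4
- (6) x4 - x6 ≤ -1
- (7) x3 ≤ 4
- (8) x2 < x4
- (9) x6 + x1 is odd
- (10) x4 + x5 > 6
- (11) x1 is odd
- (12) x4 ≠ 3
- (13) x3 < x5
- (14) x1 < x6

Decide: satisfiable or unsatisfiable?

Unsatisfiable

Constraints 2, 3, 5, and 6 give x1 − x5 ≥ -4, x5 − x6 ≥ 0, x6 − x4 ≥ 1, x4 − x1 ≥ 4.
Adding all 4 inequalities: the left sides telescope to 0, and the right sides sum to (-4) + 0 + 1 + 4 = 1. So 0 ≥ 1, which is false.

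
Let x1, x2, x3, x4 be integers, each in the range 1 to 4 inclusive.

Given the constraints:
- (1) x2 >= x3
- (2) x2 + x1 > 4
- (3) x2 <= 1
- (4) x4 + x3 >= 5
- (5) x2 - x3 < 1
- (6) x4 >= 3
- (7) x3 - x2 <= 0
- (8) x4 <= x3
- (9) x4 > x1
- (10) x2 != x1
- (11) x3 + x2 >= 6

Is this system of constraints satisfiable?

Unsatisfiable

From constraints 6 and 8: x3 ≥ x4 and x4 ≥ 3, so x3 ≥ 3. From constraints 1 and 3: x3 ≤ x2 and x2 ≤ 1, so x3 ≤ 1. But 1 < 3, so no value of x3 works.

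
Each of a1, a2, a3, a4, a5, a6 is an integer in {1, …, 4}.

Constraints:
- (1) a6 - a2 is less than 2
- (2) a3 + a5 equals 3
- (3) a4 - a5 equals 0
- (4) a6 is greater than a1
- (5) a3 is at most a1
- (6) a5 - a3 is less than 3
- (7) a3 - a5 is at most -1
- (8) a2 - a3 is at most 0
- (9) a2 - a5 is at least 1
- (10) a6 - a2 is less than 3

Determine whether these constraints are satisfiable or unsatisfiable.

Constraints 7, 8, and 9 give a5 − a3 ≥ 1, a3 − a2 ≥ 0, a2 − a5 ≥ 1.
Adding all 3 inequalities: the left sides telescope to 0, and the right sides sum to 1 + 0 + 1 = 2. So 0 ≥ 2, which is false.

Unsatisfiable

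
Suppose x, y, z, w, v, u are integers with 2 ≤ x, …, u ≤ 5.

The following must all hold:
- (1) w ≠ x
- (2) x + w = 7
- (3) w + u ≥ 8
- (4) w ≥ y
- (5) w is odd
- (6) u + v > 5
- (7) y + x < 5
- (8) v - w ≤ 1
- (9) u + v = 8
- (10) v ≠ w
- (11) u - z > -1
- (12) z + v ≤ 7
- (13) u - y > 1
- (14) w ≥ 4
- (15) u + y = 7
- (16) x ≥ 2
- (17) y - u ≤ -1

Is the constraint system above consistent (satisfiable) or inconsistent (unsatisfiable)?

Setting (x, y, z, w, v, u) = (2, 2, 3, 5, 3, 5) satisfies everything: constraint 2: x + w = 7; constraint 3: w + u = 10; constraint 6: u + v = 8, and the others follow.

Satisfiable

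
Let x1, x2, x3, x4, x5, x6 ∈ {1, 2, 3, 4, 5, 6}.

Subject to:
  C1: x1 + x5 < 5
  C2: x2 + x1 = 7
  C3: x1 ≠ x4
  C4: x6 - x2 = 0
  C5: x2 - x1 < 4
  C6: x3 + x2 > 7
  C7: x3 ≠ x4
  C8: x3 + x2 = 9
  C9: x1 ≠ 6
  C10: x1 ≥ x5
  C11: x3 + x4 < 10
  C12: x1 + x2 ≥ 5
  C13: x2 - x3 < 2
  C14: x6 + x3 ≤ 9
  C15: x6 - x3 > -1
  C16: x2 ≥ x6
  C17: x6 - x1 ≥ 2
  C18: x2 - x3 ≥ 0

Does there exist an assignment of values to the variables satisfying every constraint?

Try x1 = 2, x2 = 5, x3 = 4, x4 = 5, x5 = 2, x6 = 5.
Check constraint 1: x1 + x5 = 4; constraint 2: x2 + x1 = 7; constraint 4: x6 - x2 = 0. The remaining constraints are straightforward to verify.

Satisfiable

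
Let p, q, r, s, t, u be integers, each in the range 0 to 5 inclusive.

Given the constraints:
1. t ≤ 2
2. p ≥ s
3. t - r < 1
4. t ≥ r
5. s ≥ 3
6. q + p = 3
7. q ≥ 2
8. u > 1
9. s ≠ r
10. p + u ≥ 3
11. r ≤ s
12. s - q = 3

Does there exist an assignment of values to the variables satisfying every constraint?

From constraint 7: q ≥ 2. From constraints 2 and 5: p ≥ s ≥ 3. Hence q + p ≥ 5. But constraint 6 requires q + p = 3, and 3 < 5. Contradiction.

Unsatisfiable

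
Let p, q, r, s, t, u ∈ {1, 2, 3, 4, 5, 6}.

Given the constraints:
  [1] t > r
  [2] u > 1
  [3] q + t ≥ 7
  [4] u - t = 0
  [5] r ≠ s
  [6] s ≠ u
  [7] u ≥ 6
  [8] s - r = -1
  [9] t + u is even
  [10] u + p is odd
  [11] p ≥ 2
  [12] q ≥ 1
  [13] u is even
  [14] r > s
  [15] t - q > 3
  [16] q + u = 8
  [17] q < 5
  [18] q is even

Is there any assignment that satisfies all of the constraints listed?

Take p = 5, q = 2, r = 3, s = 2, t = 6, u = 6. Then constraint 3: q + t = 8; constraint 4: u - t = 0; constraint 8: s - r = -1, and every other listed constraint is also met.

Satisfiable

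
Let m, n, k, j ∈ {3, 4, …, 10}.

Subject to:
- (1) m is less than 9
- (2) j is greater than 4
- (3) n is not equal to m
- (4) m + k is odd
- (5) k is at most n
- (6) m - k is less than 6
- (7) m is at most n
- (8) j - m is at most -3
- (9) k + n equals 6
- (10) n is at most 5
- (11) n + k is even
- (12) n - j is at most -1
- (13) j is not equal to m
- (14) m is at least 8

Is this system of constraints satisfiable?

Unsatisfiable

From constraints 7 and 14: n ≥ m and m ≥ 8, so n ≥ 8. From constraint 10: n ≤ 5. But 5 < 8, so no value of n works.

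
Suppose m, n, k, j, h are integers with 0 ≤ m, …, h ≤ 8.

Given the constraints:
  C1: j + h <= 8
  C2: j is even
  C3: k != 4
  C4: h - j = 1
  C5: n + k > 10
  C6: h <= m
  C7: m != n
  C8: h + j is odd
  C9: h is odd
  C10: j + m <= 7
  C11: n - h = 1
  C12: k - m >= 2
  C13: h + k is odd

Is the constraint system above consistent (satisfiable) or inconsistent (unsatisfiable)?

Satisfiable

One satisfying assignment is m = 3, n = 4, k = 8, j = 2, h = 3.
For the less obvious constraints — constraint 1: j + h = 5; constraint 4: h - j = 1; constraint 5: n + k = 12 — and the others hold by inspection.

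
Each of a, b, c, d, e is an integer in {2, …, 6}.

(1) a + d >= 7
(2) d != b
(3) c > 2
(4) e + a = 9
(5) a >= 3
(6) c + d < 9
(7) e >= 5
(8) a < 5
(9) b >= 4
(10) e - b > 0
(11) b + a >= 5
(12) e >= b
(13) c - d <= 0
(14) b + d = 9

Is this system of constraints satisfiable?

Satisfiable

Take a = 3, b = 5, c = 3, d = 4, e = 6. Then constraint 1: a + d = 7; constraint 4: e + a = 9, and every other listed constraint is also met.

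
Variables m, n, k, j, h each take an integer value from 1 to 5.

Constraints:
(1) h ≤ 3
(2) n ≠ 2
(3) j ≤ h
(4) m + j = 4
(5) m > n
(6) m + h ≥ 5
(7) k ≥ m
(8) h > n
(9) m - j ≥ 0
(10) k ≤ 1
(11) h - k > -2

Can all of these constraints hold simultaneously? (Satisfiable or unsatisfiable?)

Unsatisfiable

From constraints 7 and 10: m ≤ k ≤ 1. From constraint 1: h ≤ 3. Hence m + h ≤ 4. But constraint 6 requires m + h ≥ 5, and 5 > 4. Contradiction.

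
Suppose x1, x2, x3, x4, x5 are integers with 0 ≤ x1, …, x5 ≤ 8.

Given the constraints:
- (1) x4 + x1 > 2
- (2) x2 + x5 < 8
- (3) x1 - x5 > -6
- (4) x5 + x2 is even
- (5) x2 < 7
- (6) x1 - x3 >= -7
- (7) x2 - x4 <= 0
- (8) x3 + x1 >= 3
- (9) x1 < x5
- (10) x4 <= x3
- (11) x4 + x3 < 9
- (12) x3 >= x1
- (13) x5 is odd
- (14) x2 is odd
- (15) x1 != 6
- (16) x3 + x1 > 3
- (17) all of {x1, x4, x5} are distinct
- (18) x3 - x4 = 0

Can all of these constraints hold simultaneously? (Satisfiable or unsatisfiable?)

Setting (x1, x2, x3, x4, x5) = (0, 1, 4, 4, 5) satisfies everything: constraint 1: x4 + x1 = 4; constraint 2: x2 + x5 = 6, and the others follow.

Satisfiable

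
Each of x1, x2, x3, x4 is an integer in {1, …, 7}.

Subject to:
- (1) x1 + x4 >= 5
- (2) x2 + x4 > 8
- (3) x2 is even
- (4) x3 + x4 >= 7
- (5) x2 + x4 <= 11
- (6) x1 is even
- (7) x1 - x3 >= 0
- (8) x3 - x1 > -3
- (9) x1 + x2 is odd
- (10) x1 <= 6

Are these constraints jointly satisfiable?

Unsatisfiable

Constraint 6 makes x1 even and constraint 3 makes x2 even, so x1 + x2 must be even. Constraint 9 says x1 + x2 is odd — contradiction.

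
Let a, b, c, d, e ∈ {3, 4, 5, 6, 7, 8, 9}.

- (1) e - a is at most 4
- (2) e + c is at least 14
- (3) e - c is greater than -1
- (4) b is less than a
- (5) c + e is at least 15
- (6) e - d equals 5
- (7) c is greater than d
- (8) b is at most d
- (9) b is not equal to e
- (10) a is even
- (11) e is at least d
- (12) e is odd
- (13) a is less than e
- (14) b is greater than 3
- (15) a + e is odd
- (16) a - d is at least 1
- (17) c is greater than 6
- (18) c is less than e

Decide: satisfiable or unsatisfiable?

One satisfying assignment is a = 6, b = 4, c = 7, d = 4, e = 9.
For the less obvious constraints — constraint 1: e - a = 3; constraint 2: e + c = 16; constraint 3: e - c = 2 — and the others hold by inspection.

Satisfiable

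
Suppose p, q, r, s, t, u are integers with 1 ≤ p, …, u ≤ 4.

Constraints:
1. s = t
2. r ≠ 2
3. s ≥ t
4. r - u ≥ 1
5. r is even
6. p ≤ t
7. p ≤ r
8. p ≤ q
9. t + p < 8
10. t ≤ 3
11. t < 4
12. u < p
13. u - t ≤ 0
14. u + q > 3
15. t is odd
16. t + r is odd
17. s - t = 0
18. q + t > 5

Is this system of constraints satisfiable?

Try p = 3, q = 3, r = 4, s = 3, t = 3, u = 2.
Check constraint 4: r - u = 2; constraint 9: t + p = 6; constraint 13: u - t = -1. The remaining constraints are straightforward to verify.

Satisfiable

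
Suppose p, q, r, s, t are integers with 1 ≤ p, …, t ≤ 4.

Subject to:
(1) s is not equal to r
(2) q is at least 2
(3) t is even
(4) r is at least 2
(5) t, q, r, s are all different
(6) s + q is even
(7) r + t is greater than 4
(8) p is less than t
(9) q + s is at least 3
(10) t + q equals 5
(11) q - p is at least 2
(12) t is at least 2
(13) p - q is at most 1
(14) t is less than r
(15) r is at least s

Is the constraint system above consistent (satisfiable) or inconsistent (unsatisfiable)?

Try p = 1, q = 3, r = 4, s = 1, t = 2.
Check constraint 7: r + t = 6; constraint 9: q + s = 4. The remaining constraints are straightforward to verify.

Satisfiable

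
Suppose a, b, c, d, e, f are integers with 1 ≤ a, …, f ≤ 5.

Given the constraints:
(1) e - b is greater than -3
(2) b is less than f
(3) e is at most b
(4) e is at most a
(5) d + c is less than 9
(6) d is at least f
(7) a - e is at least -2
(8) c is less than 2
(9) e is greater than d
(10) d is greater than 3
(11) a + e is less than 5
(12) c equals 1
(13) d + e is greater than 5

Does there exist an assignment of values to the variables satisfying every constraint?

Constraints 2, 3, 6, and 9 give b < f, f ≤ d, d < e, e ≤ b. Chaining: b < f ≤ d < e ≤ b, which forces b < b — impossible.

Unsatisfiable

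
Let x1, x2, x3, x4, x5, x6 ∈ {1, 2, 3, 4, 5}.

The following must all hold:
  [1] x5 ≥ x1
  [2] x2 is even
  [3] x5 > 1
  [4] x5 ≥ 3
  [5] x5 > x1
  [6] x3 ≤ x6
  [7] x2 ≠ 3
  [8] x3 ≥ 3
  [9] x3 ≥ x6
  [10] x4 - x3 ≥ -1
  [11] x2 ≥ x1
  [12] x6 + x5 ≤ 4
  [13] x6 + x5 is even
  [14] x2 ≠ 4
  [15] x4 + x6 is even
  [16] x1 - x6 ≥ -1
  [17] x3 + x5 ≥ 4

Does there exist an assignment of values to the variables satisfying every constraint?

From constraints 6 and 8: x6 ≥ x3 ≥ 3. From constraint 4: x5 ≥ 3. Hence x6 + x5 ≥ 6. But constraint 12 requires x6 + x5 ≤ 4, and 4 < 6. Contradiction.

Unsatisfiable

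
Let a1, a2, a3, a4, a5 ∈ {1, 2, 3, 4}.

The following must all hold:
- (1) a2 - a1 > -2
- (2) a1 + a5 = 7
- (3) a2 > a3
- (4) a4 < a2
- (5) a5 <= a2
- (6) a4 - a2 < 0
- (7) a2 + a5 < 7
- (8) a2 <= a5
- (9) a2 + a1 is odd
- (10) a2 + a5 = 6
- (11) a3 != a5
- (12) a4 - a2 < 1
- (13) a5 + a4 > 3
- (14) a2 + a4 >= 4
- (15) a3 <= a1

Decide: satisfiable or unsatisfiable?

Satisfiable

Setting (a1, a2, a3, a4, a5) = (4, 3, 1, 1, 3) satisfies everything: constraint 1: a2 - a1 = -1; constraint 2: a1 + a5 = 7; constraint 6: a4 - a2 = -2, and the others follow.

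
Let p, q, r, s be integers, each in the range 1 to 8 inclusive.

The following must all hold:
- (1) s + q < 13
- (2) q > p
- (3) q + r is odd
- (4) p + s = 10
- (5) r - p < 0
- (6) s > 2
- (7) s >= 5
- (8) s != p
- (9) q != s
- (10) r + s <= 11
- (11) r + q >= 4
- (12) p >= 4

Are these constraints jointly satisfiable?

Setting (p, q, r, s) = (4, 5, 2, 6) satisfies everything: constraint 1: s + q = 11; constraint 4: p + s = 10, and the others follow.

Satisfiable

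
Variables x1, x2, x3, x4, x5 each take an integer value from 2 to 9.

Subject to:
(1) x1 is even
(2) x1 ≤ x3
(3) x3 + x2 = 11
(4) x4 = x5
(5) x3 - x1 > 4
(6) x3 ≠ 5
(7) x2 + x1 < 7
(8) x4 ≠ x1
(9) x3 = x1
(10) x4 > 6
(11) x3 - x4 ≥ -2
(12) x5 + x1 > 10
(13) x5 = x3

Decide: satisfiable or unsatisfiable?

Unsatisfiable

From constraints 4, 9, and 13, x4 = x5 = x3 = x1, so x4 = x1. But constraint 8 says x4 ≠ x1. Contradiction.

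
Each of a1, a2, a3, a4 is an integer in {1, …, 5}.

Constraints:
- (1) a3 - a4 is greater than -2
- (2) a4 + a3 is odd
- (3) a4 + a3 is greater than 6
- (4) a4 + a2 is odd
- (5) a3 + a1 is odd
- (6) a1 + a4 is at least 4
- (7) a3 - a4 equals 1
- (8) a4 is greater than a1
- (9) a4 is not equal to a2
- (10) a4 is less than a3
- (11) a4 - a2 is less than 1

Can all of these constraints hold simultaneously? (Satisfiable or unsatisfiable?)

Satisfiable

Take a1 = 2, a2 = 5, a3 = 5, a4 = 4. Then constraint 1: a3 - a4 = 1; constraint 3: a4 + a3 = 9, and every other listed constraint is also met.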